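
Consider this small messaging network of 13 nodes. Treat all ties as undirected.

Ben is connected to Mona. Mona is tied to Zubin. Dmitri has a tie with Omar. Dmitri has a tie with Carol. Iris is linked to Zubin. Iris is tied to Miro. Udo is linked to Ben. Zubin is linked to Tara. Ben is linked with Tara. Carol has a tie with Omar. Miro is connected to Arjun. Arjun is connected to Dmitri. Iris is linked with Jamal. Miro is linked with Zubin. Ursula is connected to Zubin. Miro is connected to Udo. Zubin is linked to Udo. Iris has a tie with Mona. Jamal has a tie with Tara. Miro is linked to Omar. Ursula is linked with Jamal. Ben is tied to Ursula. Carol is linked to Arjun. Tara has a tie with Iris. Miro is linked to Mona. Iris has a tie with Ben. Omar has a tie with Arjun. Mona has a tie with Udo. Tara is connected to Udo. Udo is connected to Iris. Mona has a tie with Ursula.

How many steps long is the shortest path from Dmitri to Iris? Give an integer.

One shortest route is Dmitri – Omar – Miro – Iris, which uses 3 edges, and at distance 2 from Dmitri we only reach {Miro}, which does not include Iris. So d(Dmitri,Iris) = 3.

3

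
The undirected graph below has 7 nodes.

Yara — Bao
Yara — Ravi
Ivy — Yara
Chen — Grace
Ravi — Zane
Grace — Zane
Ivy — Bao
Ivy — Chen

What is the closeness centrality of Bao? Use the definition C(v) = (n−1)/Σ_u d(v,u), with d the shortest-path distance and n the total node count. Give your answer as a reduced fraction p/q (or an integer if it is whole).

Distances from Bao: Chen:2, Grace:3, Ivy:1, Ravi:2, Yara:1, Zane:3. Sum = 12.
n = 7, so closeness = 6/12 = 1/2.

1/2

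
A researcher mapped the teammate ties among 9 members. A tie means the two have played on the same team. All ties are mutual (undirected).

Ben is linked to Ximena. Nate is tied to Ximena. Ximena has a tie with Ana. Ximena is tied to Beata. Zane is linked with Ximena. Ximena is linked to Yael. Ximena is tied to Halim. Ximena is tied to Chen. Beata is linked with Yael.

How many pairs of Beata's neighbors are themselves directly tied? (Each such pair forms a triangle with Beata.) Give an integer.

Beata's neighbors: Ximena and Yael.
Neighbor pairs that are themselves tied: Beata–Ximena–Yael. Each forms one triangle with Beata, for 1 in total.

1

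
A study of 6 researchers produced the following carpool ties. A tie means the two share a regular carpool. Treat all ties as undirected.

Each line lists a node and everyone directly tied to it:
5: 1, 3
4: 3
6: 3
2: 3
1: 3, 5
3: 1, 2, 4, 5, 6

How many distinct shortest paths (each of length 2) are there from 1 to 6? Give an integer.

1

The shortest distance is 2, and the only length-2 path is 1–3–6. So there is exactly 1 shortest path.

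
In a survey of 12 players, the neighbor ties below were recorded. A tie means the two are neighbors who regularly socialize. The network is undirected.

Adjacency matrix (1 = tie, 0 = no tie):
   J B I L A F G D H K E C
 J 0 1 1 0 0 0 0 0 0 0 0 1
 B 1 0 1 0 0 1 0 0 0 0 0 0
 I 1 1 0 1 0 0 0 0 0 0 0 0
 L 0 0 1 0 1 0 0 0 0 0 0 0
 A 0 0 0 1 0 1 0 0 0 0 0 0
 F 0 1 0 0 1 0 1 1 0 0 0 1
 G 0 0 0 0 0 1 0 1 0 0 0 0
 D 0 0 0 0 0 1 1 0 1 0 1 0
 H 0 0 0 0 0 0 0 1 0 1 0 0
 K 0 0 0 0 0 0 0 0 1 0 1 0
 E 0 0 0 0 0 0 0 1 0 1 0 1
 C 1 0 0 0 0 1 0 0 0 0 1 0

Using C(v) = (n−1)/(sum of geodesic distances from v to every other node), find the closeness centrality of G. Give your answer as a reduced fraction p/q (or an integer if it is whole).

11/24

Distances from G: A:2, B:2, C:2, D:1, E:2, F:1, H:2, I:3, J:3, K:3, L:3. Sum = 24.
n = 12, so closeness = 11/24.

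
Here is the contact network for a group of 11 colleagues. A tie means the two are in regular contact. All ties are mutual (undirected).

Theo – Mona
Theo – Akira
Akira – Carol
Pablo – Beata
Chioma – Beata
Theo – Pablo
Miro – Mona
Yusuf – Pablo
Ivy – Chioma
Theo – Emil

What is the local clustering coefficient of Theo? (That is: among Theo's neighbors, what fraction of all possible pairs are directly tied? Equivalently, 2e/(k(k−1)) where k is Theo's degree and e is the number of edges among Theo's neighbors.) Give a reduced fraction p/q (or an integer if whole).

0

Theo's neighbors: Akira, Emil, Mona, and Pablo (k = 4).
Possible neighbor pairs: C(4,2) = 6. Edges among them: none → e = 0.
Clustering(Theo) = 0/6 = 0.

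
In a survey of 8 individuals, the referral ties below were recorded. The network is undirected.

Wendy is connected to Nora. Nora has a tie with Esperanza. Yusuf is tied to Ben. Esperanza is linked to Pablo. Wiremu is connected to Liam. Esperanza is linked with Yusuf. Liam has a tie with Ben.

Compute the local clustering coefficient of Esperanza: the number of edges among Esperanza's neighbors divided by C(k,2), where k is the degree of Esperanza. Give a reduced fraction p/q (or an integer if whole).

0

Esperanza's neighbors: Nora, Pablo, and Yusuf (k = 3).
Possible neighbor pairs: C(3,2) = 3. Edges among them: none → e = 0.
Clustering(Esperanza) = 0/3 = 0.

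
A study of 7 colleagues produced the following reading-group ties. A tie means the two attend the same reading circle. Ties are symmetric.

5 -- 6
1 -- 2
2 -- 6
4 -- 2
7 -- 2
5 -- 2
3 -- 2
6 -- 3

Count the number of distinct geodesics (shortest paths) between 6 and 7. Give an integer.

The shortest distance is 2, and the only length-2 path is 6–2–7. So there is exactly 1 shortest path.

1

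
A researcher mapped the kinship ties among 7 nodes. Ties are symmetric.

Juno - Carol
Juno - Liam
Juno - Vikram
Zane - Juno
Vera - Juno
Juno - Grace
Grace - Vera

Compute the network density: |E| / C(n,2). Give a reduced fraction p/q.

There are 7 edges and 7 nodes, so the maximum possible is C(7,2) = 21.
Density = 7/21 = 1/3.

1/3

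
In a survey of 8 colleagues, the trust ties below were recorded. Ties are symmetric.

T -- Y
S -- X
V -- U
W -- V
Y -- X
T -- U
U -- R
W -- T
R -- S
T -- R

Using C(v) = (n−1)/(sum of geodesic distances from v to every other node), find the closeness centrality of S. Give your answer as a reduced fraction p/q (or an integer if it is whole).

1/2

Distances from S: R:1, T:2, U:2, V:3, W:3, X:1, Y:2. Sum = 14.
n = 8, so closeness = 7/14 = 1/2.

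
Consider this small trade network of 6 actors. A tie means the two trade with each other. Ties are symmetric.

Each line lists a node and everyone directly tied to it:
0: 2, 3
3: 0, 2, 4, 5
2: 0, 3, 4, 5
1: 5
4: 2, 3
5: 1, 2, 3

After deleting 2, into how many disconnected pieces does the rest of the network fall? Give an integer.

2's neighbors (0, 3, 4, and 5) remain reachable from one another through other ties, so the rest of the network stays in one piece.

1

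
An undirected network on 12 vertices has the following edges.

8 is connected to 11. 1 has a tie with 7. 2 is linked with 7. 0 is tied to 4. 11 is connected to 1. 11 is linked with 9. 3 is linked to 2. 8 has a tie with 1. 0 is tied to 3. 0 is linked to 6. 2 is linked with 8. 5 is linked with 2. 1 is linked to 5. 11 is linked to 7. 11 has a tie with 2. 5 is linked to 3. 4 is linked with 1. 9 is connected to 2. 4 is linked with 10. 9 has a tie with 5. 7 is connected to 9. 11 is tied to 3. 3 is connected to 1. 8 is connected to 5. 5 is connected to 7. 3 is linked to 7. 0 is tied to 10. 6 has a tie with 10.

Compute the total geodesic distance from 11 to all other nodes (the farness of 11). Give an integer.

18

Distances from 11: 0:2, 1:1, 2:1, 3:1, 4:2, 5:2, 6:3, 7:1, 8:1, 9:1, 10:3.
Sum = 2 + 1 + 1 + 1 + 2 + 2 + 3 + 1 + 1 + 1 + 3 = 18.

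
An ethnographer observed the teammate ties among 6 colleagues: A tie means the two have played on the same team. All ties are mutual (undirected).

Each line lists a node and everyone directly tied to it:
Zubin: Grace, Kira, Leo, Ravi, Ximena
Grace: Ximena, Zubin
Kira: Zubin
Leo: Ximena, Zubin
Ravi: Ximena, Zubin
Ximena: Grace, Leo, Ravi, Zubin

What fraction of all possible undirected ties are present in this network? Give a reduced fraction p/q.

There are 8 edges and 6 nodes, so the maximum possible is C(6,2) = 15.
Density = 8/15.

8/15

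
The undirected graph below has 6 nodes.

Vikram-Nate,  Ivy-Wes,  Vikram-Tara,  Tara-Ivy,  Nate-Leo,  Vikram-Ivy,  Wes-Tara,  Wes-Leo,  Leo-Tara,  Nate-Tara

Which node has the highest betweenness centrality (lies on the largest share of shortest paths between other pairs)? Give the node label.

Tara

Unnormalized betweenness of each node: Ivy:1/2, Leo:1/2, Nate:1/2, Tara:5/2, Vikram:1/2, Wes:1/2.
Tara has the largest value, 5/2, making it the main broker — the node through which the most shortest paths run.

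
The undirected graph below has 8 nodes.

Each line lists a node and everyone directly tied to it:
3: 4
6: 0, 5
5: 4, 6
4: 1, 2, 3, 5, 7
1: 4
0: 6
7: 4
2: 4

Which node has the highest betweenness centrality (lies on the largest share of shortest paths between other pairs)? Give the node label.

4

Unnormalized betweenness of each node: 0:0, 1:0, 2:0, 3:0, 4:18, 5:10, 6:6, 7:0.
4 has the largest value, 18, making it the main broker — the node through which the most shortest paths run.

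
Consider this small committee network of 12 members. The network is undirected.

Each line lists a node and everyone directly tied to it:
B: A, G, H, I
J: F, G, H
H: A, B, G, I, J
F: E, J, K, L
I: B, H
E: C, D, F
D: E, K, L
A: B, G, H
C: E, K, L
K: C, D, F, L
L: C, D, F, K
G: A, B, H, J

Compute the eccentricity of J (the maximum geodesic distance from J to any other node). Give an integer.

3

Distances from J: A:2, B:2, C:3, D:3, E:2, F:1, G:1, H:1, I:2, K:2, L:2.
The largest is 3 (to C and D), so the eccentricity of J is 3.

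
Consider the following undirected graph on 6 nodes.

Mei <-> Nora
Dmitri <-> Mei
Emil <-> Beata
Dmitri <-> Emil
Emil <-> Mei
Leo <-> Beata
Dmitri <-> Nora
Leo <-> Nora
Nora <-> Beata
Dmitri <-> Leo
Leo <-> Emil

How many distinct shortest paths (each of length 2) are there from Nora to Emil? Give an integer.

The shortest distance is 2. The length-2 paths are: Nora–Dmitri–Emil; Nora–Beata–Emil; Nora–Leo–Emil; Nora–Mei–Emil.
That gives 4 distinct shortest paths.

4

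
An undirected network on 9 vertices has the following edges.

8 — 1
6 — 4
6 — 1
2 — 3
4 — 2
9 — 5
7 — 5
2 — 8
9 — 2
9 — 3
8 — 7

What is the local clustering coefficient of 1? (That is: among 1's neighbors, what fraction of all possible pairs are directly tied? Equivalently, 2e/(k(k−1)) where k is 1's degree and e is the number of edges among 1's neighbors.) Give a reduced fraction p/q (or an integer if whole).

1's neighbors: 6 and 8 (k = 2).
Possible neighbor pairs: C(2,2) = 1. Edges among them: none → e = 0.
Clustering(1) = 0/1.

0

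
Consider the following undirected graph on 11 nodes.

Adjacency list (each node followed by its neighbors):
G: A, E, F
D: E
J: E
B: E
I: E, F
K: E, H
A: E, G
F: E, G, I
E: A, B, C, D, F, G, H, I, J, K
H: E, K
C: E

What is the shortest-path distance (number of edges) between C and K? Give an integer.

2

One shortest route is C – E – K, which uses 2 edges, and C and K are not directly tied, so nothing shorter exists. So d(C,K) = 2.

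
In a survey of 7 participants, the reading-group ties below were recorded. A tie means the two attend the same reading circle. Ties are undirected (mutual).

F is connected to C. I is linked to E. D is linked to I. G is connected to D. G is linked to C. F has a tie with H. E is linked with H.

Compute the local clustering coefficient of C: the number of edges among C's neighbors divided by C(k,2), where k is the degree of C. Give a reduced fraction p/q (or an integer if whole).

C's neighbors: F and G (k = 2).
Possible neighbor pairs: C(2,2) = 1. Edges among them: none → e = 0.
Clustering(C) = 0/1.

0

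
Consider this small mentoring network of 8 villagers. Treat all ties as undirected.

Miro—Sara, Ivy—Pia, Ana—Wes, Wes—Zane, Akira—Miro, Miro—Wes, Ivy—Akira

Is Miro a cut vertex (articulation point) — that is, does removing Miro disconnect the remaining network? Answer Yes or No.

Yes

Removing Miro leaves {Sara} with no path to {Akira, Ivy, and Pia}, so the network splits into 3 components. Miro is a cut vertex.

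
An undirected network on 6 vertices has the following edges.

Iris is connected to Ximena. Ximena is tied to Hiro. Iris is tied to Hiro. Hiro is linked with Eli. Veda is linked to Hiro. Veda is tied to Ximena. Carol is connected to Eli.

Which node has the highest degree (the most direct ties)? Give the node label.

Hiro

Degrees — Carol:1, Eli:2, Hiro:4, Iris:2, Veda:2, Ximena:3.
The maximum is 4, attained only by Hiro.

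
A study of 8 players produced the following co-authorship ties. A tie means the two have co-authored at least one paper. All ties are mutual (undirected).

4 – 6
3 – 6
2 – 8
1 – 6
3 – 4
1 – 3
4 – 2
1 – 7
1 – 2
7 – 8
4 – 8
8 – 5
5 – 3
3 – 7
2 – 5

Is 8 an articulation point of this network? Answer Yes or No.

No

Even without 8, every remaining node can still reach every other (the residual graph is connected), so 8 is not a cut vertex.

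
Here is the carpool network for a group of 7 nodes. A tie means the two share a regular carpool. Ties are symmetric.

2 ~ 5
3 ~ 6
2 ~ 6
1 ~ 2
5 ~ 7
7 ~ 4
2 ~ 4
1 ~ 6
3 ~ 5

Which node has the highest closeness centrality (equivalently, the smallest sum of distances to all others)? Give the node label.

Farness (sum of distances to all others) for each node — 1:11, 2:8, 3:11, 4:11, 5:9, 6:10, 7:12.
The smallest farness is 8, for 2, so 2 has the highest closeness.

2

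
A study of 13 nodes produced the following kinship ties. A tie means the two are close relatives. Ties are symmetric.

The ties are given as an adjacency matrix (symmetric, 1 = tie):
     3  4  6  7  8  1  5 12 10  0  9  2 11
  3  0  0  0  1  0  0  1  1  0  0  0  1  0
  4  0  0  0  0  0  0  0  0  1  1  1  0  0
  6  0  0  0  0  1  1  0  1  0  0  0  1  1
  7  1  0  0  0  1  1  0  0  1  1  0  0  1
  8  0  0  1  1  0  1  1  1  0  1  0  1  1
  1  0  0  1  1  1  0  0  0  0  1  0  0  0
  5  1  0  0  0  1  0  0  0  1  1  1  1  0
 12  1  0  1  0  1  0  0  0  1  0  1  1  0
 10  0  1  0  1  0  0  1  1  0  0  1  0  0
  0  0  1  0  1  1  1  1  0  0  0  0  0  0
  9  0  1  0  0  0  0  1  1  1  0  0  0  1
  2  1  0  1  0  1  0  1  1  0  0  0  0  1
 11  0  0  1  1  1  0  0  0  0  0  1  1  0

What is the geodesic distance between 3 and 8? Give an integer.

2

One shortest route is 3 – 7 – 8, which uses 2 edges, and 3 and 8 are not directly tied, so nothing shorter exists. So d(3,8) = 2.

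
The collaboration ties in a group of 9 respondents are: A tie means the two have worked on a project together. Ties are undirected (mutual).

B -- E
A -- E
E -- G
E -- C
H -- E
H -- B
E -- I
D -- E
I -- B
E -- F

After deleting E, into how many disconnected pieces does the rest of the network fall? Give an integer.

Without E, the remaining ties split the others into: {B, H, I}; {D}; {F}; {G}; {A}; {C}.
That's 6 separate components.

6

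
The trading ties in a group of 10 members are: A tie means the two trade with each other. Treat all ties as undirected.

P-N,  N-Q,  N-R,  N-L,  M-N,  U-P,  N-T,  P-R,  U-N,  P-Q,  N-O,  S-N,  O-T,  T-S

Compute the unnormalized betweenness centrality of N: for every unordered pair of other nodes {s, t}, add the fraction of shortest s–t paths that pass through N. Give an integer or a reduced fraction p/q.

Pairs whose geodesics pass through N — P–L: 1; P–T: 1; P–O: 1; P–M: 1; P–S: 1; L–T: 1; L–O: 1; L–R: 1; L–M: 1; L–Q: 1; L–U: 1; L–S: 1; T–R: 1; T–M: 1 … (+17 more pairs).
All other pairs contribute 0.
Summing the contributions gives betweenness(N) = 29.

29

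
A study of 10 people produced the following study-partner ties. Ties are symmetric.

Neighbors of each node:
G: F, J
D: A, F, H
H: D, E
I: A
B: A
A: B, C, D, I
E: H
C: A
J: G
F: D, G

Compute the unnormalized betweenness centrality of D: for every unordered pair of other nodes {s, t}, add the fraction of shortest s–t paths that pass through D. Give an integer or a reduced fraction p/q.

Pairs whose geodesics pass through D — F–A: 1; F–E: 1; F–B: 1; F–H: 1; F–I: 1; F–C: 1; J–A: 1; J–E: 1; J–B: 1; J–H: 1; J–I: 1; J–C: 1; A–E: 1; A–H: 1 … (+12 more pairs).
All other pairs contribute 0.
Summing the contributions gives betweenness(D) = 26.

26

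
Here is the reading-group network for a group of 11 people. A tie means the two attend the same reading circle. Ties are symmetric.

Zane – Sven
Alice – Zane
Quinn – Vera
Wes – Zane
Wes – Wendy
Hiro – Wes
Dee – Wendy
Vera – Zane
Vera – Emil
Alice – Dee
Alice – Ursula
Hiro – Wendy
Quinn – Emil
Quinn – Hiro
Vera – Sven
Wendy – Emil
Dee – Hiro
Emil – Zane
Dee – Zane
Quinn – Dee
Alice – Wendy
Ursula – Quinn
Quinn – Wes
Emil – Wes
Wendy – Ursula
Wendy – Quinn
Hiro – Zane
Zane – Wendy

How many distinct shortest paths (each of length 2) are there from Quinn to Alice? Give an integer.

The shortest distance is 2. The length-2 paths are: Quinn–Wendy–Alice; Quinn–Dee–Alice; Quinn–Ursula–Alice.
That gives 3 distinct shortest paths.

3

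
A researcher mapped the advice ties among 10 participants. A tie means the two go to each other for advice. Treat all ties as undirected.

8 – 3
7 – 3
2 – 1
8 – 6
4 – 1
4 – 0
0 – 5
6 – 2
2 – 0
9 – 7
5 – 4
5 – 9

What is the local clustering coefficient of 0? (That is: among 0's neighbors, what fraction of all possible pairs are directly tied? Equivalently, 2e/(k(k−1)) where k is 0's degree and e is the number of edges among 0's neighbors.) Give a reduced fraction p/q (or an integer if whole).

0's neighbors: 2, 4, and 5 (k = 3).
Possible neighbor pairs: C(3,2) = 3. Edges among them: 4–5 → e = 1.
Clustering(0) = 1/3.

1/3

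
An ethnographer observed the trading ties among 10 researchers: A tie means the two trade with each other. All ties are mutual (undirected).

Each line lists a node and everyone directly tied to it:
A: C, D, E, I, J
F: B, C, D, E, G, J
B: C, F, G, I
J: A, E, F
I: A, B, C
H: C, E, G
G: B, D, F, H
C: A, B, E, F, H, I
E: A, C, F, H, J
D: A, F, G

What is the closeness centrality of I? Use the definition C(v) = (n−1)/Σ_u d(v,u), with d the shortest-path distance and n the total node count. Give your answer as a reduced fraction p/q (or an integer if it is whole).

Distances from I: A:1, B:1, C:1, D:2, E:2, F:2, G:2, H:2, J:2. Sum = 15.
n = 10, so closeness = 9/15 = 3/5.

3/5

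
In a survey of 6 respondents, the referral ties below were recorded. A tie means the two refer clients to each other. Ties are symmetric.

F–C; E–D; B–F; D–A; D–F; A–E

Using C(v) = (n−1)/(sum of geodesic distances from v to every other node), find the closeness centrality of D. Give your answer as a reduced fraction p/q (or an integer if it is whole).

5/7

Distances from D: A:1, B:2, C:2, E:1, F:1. Sum = 7.
n = 6, so closeness = 5/7.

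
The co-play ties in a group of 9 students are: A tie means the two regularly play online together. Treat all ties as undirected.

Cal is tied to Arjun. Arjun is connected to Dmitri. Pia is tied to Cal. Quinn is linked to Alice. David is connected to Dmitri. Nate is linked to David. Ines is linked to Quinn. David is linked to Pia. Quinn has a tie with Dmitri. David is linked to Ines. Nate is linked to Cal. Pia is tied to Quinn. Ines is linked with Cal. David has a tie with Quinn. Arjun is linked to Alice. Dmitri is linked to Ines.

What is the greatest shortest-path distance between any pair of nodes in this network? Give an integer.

Eccentricity of each node (its greatest distance to any other): Alice:3, Arjun:2, Cal:2, David:2, Dmitri:2, Ines:2, Nate:3, Pia:2, Quinn:2.
The maximum eccentricity is 3, realized for instance by the pair Alice–Nate via Alice – Arjun – Cal – Nate. So the diameter is 3.

3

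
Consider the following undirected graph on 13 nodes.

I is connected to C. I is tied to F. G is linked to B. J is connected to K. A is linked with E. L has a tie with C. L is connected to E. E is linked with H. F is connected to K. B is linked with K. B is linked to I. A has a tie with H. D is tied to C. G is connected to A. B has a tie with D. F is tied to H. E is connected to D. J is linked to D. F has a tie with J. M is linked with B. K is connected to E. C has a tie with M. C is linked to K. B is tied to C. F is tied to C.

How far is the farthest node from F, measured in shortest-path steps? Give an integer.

3

Distances from F: A:2, B:2, C:1, D:2, E:2, G:3, H:1, I:1, J:1, K:1, L:2, M:2.
The largest is 3 (to G), so the eccentricity of F is 3.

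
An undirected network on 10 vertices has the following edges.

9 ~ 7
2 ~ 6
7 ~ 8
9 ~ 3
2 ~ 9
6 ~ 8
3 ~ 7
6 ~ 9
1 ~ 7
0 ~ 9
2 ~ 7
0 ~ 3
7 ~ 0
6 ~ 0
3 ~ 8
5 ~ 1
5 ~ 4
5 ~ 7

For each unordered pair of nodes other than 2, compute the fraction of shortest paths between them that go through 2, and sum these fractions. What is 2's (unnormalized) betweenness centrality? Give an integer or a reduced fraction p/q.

Pairs whose geodesics pass through 2 — 6–7: 1/4; 6–1: 1/4; 6–5: 1/4; 6–4: 1/4.
All other pairs contribute 0.
Summing the contributions gives betweenness(2) = 1.

1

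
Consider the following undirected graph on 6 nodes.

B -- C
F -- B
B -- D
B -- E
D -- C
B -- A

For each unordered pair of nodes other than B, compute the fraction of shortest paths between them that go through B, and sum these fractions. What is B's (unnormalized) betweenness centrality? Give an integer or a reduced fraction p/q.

9

Pairs whose geodesics pass through B — D–E: 1; D–A: 1; D–F: 1; E–C: 1; E–A: 1; E–F: 1; C–A: 1; C–F: 1; A–F: 1.
All other pairs contribute 0.
Summing the contributions gives betweenness(B) = 9.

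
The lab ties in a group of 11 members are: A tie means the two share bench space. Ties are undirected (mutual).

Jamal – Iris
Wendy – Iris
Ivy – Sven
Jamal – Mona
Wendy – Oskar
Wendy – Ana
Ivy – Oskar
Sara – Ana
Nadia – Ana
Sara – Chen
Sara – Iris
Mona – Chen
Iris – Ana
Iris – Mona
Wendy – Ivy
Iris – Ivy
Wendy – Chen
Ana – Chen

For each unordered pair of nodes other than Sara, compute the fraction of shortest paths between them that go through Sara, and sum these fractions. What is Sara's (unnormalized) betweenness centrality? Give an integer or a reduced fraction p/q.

Pairs whose geodesics pass through Sara — Chen–Iris: 1/4.
All other pairs contribute 0.
Summing the contributions gives betweenness(Sara) = 1/4.

1/4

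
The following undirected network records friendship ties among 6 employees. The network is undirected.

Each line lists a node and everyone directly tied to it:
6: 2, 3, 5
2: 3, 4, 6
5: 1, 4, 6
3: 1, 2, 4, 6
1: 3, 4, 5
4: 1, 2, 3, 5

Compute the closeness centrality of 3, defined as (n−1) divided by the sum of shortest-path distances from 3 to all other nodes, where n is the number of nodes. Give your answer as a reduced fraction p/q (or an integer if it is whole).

5/6

Distances from 3: 1:1, 2:1, 4:1, 5:2, 6:1. Sum = 6.
n = 6, so closeness = 5/6.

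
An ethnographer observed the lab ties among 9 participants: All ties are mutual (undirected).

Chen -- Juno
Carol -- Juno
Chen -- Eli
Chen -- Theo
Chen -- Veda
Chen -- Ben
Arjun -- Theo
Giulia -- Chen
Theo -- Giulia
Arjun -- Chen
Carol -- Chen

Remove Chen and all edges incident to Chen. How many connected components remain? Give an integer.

Without Chen, the remaining ties split the others into: {Eli}; {Arjun, Giulia, Theo}; {Carol, Juno}; {Ben}; {Veda}.
That's 5 separate components.

5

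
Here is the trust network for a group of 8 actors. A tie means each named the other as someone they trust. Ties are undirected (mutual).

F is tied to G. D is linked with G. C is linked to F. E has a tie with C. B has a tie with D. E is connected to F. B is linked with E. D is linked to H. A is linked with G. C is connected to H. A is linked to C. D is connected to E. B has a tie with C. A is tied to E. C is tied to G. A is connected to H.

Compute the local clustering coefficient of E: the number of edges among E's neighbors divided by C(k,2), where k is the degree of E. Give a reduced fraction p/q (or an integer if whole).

E's neighbors: A, B, C, D, and F (k = 5).
Possible neighbor pairs: C(5,2) = 10. Edges among them: A–C, B–C, B–D, C–F → e = 4.
Clustering(E) = 4/10 = 2/5.

2/5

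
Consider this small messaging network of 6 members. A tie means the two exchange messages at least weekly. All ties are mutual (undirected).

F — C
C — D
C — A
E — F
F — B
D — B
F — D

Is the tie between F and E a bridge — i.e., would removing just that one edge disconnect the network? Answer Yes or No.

Without the F–E edge there is no alternate route between F and E, so the network disconnects. It is a bridge.

Yes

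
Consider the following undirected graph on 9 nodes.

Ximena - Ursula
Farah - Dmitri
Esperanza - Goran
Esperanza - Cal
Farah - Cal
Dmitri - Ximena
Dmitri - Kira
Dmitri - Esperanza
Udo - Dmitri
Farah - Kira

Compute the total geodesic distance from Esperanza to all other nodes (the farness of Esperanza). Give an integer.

Distances from Esperanza: Cal:1, Dmitri:1, Farah:2, Goran:1, Kira:2, Udo:2, Ursula:3, Ximena:2.
Sum = 1 + 1 + 2 + 1 + 2 + 2 + 3 + 2 = 14.

14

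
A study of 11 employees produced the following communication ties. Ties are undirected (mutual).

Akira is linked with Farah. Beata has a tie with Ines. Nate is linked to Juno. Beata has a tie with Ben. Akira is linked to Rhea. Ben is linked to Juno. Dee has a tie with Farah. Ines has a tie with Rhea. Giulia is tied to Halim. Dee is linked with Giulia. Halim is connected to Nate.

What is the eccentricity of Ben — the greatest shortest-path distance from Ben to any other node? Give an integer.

Distances from Ben: Akira:4, Beata:1, Dee:5, Farah:5, Giulia:4, Halim:3, Ines:2, Juno:1, Nate:2, Rhea:3.
The largest is 5 (to Farah and Dee), so the eccentricity of Ben is 5.

5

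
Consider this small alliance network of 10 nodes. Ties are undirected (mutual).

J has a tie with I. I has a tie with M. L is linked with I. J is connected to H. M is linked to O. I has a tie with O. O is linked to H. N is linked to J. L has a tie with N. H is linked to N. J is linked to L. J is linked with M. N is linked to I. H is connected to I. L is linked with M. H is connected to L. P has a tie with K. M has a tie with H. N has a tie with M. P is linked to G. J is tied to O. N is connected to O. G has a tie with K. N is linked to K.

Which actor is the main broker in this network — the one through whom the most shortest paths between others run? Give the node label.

Unnormalized betweenness of each node: G:0, H:1/5, I:1/5, J:1/5, K:14, L:0, M:1/5, N:91/5, O:0, P:0.
N has the largest value, 91/5, making it the main broker — the node through which the most shortest paths run.

N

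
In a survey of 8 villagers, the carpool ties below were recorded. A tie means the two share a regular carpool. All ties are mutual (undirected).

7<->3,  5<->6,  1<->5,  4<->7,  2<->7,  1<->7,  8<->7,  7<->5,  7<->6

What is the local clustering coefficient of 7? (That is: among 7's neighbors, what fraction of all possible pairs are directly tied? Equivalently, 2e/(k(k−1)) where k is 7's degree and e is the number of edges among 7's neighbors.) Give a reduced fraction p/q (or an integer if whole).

7's neighbors: 1, 2, 3, 4, 5, 6, and 8 (k = 7).
Possible neighbor pairs: C(7,2) = 21. Edges among them: 1–5, 5–6 → e = 2.
Clustering(7) = 2/21.

2/21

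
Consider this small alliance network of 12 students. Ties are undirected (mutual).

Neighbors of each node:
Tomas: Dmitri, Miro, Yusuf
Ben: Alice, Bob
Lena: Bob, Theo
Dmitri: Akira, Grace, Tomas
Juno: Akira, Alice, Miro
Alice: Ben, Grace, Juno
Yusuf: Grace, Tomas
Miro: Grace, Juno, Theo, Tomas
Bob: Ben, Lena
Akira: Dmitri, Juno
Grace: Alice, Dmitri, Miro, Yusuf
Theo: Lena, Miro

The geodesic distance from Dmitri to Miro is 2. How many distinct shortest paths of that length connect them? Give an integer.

2

The shortest distance is 2. The length-2 paths are: Dmitri–Grace–Miro; Dmitri–Tomas–Miro.
That gives 2 distinct shortest paths.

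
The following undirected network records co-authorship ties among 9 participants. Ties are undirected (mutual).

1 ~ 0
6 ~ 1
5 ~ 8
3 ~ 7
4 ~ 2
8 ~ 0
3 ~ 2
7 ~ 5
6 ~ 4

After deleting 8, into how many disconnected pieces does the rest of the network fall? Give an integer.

8's neighbors (0 and 5) remain reachable from one another through other ties, so the rest of the network stays in one piece.

1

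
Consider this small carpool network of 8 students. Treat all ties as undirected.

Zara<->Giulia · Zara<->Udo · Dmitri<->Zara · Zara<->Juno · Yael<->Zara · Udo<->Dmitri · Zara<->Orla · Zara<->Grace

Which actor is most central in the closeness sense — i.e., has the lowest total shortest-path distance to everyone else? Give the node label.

Farness (sum of distances to all others) for each node — Dmitri:12, Giulia:13, Grace:13, Juno:13, Orla:13, Udo:12, Yael:13, Zara:7.
The smallest farness is 7, for Zara, so Zara has the highest closeness.

Zara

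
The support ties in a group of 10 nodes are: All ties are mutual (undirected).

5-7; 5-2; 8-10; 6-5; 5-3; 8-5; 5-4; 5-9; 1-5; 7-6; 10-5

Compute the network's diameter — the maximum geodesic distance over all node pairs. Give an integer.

2

Eccentricity of each node (its greatest distance to any other): 1:2, 2:2, 3:2, 4:2, 5:1, 6:2, 7:2, 8:2, 9:2, 10:2.
The maximum eccentricity is 2, realized for instance by the pair 8–1 via 8 – 5 – 1. So the diameter is 2.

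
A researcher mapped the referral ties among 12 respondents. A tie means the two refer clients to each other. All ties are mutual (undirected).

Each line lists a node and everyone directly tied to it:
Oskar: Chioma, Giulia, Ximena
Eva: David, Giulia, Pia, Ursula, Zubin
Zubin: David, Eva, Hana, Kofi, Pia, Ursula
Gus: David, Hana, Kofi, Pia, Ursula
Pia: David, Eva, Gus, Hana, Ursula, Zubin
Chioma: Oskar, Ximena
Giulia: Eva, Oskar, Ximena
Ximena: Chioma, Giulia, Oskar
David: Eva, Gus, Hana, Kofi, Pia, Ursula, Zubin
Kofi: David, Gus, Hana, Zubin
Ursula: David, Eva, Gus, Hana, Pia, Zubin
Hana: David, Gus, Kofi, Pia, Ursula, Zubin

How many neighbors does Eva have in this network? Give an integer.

Eva is directly tied to David, Giulia, Pia, Ursula, and Zubin. That is 5 neighbors, so the degree of Eva is 5.

5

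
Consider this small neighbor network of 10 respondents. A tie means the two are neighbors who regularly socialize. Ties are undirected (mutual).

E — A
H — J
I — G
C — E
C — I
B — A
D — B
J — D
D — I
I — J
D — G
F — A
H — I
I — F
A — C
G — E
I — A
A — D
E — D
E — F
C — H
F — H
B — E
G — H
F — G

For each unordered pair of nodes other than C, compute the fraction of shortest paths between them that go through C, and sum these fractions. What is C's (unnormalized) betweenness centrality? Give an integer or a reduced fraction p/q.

49/45

Pairs whose geodesics pass through C — H–E: 1/3; H–A: 1/3; H–B: 2/9; E–I: 1/5.
All other pairs contribute 0.
Summing the contributions gives betweenness(C) = 49/45.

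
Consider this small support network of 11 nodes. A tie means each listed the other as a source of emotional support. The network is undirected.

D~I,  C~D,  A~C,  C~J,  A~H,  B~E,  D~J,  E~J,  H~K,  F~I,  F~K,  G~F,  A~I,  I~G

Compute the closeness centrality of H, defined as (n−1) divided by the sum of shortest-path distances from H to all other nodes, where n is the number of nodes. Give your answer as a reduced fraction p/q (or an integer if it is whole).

Distances from H: A:1, B:5, C:2, D:3, E:4, F:2, G:3, I:2, J:3, K:1. Sum = 26.
n = 11, so closeness = 10/26 = 5/13.

5/13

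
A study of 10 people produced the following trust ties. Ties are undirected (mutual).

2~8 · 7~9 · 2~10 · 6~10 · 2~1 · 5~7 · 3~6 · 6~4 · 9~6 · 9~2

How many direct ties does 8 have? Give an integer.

1

8 is directly tied to 2. That is 1 neighbor, so the degree of 8 is 1.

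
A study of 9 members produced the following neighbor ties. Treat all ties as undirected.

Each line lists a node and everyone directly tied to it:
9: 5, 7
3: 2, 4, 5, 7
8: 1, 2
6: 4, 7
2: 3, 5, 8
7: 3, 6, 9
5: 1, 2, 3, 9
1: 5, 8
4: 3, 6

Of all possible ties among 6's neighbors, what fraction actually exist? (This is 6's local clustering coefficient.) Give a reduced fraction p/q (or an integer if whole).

6's neighbors: 4 and 7 (k = 2).
Possible neighbor pairs: C(2,2) = 1. Edges among them: none → e = 0.
Clustering(6) = 0/1.

0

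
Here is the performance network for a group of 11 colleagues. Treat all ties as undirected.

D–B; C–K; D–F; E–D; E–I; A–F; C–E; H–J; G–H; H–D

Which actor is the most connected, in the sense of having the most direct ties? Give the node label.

Degrees — A:1, B:1, C:2, D:4, E:3, F:2, G:1, H:3, I:1, J:1, K:1.
The maximum is 4, attained only by D.

D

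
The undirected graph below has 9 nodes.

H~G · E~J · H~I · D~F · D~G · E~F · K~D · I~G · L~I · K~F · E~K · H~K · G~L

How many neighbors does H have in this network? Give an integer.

H is directly tied to G, I, and K. That is 3 neighbors, so the degree of H is 3.

3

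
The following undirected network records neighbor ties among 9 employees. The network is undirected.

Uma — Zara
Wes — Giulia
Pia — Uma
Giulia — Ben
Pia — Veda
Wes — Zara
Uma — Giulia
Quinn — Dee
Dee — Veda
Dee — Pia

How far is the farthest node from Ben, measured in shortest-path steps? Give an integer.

Distances from Ben: Dee:4, Giulia:1, Pia:3, Quinn:5, Uma:2, Veda:4, Wes:2, Zara:3.
The largest is 5 (to Quinn), so the eccentricity of Ben is 5.

5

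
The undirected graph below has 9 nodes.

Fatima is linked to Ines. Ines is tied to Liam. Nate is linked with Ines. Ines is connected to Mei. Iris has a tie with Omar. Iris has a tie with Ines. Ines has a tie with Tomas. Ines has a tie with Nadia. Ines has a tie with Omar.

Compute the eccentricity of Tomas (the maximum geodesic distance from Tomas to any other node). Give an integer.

Distances from Tomas: Fatima:2, Ines:1, Iris:2, Liam:2, Mei:2, Nadia:2, Nate:2, Omar:2.
The largest is 2 (to Liam, Iris, Omar, Fatima, Nate, Mei, and Nadia), so the eccentricity of Tomas is 2.

2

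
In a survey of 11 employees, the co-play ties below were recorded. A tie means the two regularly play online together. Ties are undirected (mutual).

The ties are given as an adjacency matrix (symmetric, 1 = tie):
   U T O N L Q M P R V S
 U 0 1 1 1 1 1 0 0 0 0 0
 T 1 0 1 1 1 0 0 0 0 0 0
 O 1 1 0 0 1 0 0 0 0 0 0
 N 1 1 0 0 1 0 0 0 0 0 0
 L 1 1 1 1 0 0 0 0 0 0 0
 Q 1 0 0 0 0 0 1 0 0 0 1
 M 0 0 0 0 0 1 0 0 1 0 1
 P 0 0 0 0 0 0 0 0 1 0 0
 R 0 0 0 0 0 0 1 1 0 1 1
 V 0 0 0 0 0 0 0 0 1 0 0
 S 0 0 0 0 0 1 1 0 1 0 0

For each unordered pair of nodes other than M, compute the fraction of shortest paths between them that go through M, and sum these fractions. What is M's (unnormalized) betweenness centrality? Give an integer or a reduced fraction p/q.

9

Pairs whose geodesics pass through M — U–P: 1/2; U–R: 1/2; U–V: 1/2; T–P: 1/2; T–R: 1/2; T–V: 1/2; O–P: 1/2; O–R: 1/2; O–V: 1/2; N–P: 1/2; N–R: 1/2; N–V: 1/2; L–P: 1/2; L–R: 1/2 … (+4 more pairs).
All other pairs contribute 0.
Summing the contributions gives betweenness(M) = 9.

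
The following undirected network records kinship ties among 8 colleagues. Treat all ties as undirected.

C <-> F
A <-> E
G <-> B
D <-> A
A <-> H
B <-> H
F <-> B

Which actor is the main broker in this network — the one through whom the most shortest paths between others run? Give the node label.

B

Unnormalized betweenness of each node: A:11, B:14, C:0, D:0, E:0, F:6, G:0, H:12.
B has the largest value, 14, making it the main broker — the node through which the most shortest paths run.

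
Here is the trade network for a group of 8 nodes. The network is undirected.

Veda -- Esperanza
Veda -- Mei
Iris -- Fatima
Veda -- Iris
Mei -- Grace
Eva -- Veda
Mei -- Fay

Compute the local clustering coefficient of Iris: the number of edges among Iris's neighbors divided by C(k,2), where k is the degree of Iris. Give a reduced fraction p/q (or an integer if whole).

0

Iris's neighbors: Fatima and Veda (k = 2).
Possible neighbor pairs: C(2,2) = 1. Edges among them: none → e = 0.
Clustering(Iris) = 0/1.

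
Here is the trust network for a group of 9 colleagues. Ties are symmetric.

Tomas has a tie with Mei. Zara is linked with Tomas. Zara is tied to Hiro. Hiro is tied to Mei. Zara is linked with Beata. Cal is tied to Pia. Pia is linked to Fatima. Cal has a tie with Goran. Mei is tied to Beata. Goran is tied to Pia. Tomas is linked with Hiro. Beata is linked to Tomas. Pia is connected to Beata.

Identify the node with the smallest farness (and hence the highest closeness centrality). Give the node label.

Beata

Farness (sum of distances to all others) for each node — Beata:12, Cal:19, Fatima:20, Goran:19, Hiro:20, Mei:16, Pia:13, Tomas:15, Zara:16.
The smallest farness is 12, for Beata, so Beata has the highest closeness.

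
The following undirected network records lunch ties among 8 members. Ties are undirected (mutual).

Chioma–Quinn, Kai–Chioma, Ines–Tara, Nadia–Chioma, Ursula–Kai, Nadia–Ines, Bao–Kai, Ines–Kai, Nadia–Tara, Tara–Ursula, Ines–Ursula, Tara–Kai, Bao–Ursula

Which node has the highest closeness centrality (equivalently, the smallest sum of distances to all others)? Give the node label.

Farness (sum of distances to all others) for each node — Bao:14, Chioma:11, Ines:11, Kai:9, Nadia:12, Quinn:17, Tara:11, Ursula:11.
The smallest farness is 9, for Kai, so Kai has the highest closeness.

Kai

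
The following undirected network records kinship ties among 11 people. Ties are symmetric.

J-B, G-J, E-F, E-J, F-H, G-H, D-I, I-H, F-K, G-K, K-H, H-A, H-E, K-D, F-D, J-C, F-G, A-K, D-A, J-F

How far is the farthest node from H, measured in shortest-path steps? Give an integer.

3

Distances from H: A:1, B:3, C:3, D:2, E:1, F:1, G:1, I:1, J:2, K:1.
The largest is 3 (to B and C), so the eccentricity of H is 3.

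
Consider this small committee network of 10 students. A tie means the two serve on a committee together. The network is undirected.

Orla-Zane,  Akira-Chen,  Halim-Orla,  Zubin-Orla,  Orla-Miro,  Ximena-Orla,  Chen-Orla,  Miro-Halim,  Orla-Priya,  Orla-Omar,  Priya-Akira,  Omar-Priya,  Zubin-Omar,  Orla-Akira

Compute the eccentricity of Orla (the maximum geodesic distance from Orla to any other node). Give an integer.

Distances from Orla: Akira:1, Chen:1, Halim:1, Miro:1, Omar:1, Priya:1, Ximena:1, Zane:1, Zubin:1.
The largest is 1 (to Ximena, Zane, Priya, Akira, Chen, Halim, Zubin, Miro, and Omar), so the eccentricity of Orla is 1.

1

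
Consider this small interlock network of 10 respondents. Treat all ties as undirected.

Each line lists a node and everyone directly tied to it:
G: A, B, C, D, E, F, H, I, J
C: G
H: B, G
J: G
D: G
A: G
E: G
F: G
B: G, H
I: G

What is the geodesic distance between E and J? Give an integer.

2

One shortest route is E – G – J, which uses 2 edges, and E and J are not directly tied, so nothing shorter exists. So d(E,J) = 2.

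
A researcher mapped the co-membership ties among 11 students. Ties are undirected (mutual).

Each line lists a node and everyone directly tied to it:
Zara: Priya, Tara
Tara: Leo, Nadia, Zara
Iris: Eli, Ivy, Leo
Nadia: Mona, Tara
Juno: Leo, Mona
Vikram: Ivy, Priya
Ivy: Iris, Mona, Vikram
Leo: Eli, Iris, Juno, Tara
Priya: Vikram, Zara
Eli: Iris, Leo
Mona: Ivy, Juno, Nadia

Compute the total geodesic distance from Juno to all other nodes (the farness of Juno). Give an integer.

22

Distances from Juno: Eli:2, Iris:2, Ivy:2, Leo:1, Mona:1, Nadia:2, Priya:4, Tara:2, Vikram:3, Zara:3.
Sum = 2 + 2 + 2 + 1 + 1 + 2 + 4 + 2 + 3 + 3 = 22.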